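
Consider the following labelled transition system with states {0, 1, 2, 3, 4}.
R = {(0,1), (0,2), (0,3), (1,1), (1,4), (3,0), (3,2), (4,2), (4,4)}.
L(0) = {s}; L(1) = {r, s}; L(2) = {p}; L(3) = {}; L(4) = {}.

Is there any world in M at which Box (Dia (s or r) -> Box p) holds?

Yes

Recall that Box ψ holds at a world iff ψ holds at every accessible world, and Dia ψ holds iff ψ holds at some accessible world.
Let φ = Box (Dia (s or r) -> Box p). Evaluate φ at each world:
  0 (successors {1, 2, 3}): φ is false.
  1 (successors {1, 4}): φ is false.
  2 (successors ∅): φ is true.
  3 (successors {0, 2}): φ is false.
  4 (successors {2, 4}): φ is true.
Detail at 2 (witness):
  At 2: no accessible worlds, so Box (Dia (s or r) -> Box p) holds vacuously.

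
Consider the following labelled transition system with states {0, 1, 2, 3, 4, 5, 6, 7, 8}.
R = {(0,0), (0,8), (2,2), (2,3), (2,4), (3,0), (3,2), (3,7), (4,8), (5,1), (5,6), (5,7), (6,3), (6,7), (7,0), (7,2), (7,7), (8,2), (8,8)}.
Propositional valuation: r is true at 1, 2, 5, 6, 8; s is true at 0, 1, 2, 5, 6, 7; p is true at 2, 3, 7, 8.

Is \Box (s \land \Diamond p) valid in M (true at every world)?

Recall that \Box ψ holds at a world iff ψ holds at every accessible world, and \Diamond ψ holds iff ψ holds at some accessible world.
Let φ = \Box (s \land \Diamond p). Evaluate φ at each world:
  0 (successors {0, 8}): φ is false.
  1 (successors ∅): φ is true.
  2 (successors {2, 3, 4}): φ is false.
  3 (successors {0, 2, 7}): φ is true.
  4 (successors {8}): φ is false.
  5 (successors {1, 6, 7}): φ is false.
  6 (successors {3, 7}): φ is false.
  7 (successors {0, 2, 7}): φ is true.
  8 (successors {2, 8}): φ is false.
Detail at 0 (counterexample):
  At 0: \Box (s \land \Diamond p) requires s \land \Diamond p at every successor {0, 8}.
    s \land \Diamond p fails at 8, so \Box (s \land \Diamond p) is false at 0.
      At 8: s is false, \Diamond p is true, so s \land \Diamond p is false.

No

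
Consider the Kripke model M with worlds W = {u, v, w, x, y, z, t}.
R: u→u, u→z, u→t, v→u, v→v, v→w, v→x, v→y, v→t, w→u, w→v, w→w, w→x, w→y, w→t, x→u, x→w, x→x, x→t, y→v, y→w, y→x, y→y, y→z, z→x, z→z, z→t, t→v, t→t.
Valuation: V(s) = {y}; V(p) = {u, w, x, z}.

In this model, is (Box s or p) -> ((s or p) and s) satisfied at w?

Recall that Box ψ holds at a world iff ψ holds at every accessible world, and Dia ψ holds iff ψ holds at some accessible world.
At w: Box s or p is true, (s or p) and s is false, so (Box s or p) -> ((s or p) and s) is false.
  At w: Box s is false, p is true, so Box s or p is true.
    At w: Box s requires s at every successor {u, v, w, x, y, t}.
      s fails at u, so Box s is false at w.

No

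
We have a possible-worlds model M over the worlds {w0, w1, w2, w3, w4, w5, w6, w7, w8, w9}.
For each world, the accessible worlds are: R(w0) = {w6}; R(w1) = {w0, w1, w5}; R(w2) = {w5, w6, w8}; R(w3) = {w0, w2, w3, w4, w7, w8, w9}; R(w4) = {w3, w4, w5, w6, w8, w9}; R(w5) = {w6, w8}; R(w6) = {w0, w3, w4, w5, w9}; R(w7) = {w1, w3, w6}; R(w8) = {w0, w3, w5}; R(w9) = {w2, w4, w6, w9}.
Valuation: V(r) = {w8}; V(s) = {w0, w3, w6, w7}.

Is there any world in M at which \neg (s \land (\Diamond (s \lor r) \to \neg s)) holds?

Yes

Recall that \Diamond ψ holds at a world iff ψ holds at some accessible world.
Let φ = \neg (s \land (\Diamond (s \lor r) \to \neg s)). Evaluate φ at each world:
  w0 (successors {w6}): φ is true.
  w1 (successors {w0, w1, w5}): φ is true.
  w2 (successors {w5, w6, w8}): φ is true.
  w3 (successors {w0, w2, w3, w4, w7, w8, w9}): φ is true.
  w4 (successors {w3, w4, w5, w6, w8, w9}): φ is true.
  w5 (successors {w6, w8}): φ is true.
  w6 (successors {w0, w3, w4, w5, w9}): φ is true.
  w7 (successors {w1, w3, w6}): φ is true.
  w8 (successors {w0, w3, w5}): φ is true.
  w9 (successors {w2, w4, w6, w9}): φ is true.
Detail at w0 (witness):
  At w0: s \land (\Diamond (s \lor r) \to \neg s) is false, so \neg (s \land (\Diamond (s \lor r) \to \neg s)) is true.
    At w0: s is true, \Diamond (s \lor r) \to \neg s is false, so s \land (\Diamond (s \lor r) \to \neg s) is false.
      At w0: \Diamond (s \lor r) is true, \neg s is false, so \Diamond (s \lor r) \to \neg s is false.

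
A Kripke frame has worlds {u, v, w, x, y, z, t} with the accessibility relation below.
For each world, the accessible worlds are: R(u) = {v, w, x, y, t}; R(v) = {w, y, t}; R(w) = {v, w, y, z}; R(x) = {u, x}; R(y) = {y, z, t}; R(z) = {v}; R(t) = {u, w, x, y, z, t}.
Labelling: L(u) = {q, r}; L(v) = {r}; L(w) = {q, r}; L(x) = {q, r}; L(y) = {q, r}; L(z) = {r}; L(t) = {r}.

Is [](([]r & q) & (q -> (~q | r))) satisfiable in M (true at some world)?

Let φ = [](([]r & q) & (q -> (~q | r))). Evaluate φ at each world:
  u (successors {v, w, x, y, t}): φ is false.
  v (successors {w, y, t}): φ is false.
  w (successors {v, w, y, z}): φ is false.
  x (successors {u, x}): φ is true.
  y (successors {y, z, t}): φ is false.
  z (successors {v}): φ is false.
  t (successors {u, w, x, y, z, t}): φ is false.
Detail at x (witness):
  At x: [](([]r & q) & (q -> (~q | r))) requires ([]r & q) & (q -> (~q | r)) at every successor {u, x}.
      At u: []r & q is true, q -> (~q | r) is true, so ([]r & q) & (q -> (~q | r)) is true.
      At x: []r & q is true, q -> (~q | r) is true, so ([]r & q) & (q -> (~q | r)) is true.
  So [](([]r & q) & (q -> (~q | r))) is true at x.

Yes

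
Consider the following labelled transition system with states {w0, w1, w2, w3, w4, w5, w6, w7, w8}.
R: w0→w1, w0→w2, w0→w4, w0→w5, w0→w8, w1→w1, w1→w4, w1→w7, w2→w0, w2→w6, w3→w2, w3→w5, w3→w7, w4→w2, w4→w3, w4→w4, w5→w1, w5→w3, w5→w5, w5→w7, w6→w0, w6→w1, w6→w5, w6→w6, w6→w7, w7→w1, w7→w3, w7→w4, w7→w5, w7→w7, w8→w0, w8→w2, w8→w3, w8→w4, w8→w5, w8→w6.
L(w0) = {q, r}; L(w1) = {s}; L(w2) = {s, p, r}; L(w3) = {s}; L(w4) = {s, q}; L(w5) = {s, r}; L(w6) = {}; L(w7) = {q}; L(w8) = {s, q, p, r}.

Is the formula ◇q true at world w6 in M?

At w6: ◇q requires q at some successor in {w0, w1, w5, w6, w7}.
  q holds at w0, so ◇q is true at w6.

Yes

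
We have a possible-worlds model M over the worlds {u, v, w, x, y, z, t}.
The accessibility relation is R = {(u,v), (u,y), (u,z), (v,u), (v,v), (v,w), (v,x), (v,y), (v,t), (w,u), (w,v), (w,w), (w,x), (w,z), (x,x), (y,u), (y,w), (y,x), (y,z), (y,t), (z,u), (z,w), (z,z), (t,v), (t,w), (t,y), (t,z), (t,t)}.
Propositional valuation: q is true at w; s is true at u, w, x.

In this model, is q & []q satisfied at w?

No

Recall that []ψ holds at a world iff ψ holds at every accessible world, and <>ψ holds iff ψ holds at some accessible world.
At w: q is true, []q is false, so q & []q is false.
  At w: []q requires q at every successor {u, v, w, x, z}.
    q fails at u, so []q is false at w.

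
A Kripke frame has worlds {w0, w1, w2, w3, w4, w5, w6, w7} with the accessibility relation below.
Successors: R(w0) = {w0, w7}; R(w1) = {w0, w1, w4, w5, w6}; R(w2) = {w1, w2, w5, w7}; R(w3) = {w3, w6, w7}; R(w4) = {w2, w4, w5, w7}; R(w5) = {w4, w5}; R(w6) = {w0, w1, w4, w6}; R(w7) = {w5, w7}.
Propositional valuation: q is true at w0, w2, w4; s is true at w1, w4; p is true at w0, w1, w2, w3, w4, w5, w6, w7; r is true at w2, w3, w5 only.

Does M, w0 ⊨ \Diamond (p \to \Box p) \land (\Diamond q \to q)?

At w0: \Diamond (p \to \Box p) is true, \Diamond q \to q is true, so \Diamond (p \to \Box p) \land (\Diamond q \to q) is true.
  At w0: \Diamond (p \to \Box p) requires p \to \Box p at some successor in {w0, w7}.
    p \to \Box p holds at w0, so \Diamond (p \to \Box p) is true at w0.
      At w0: p is true, \Box p is true, so p \to \Box p is true.
  At w0: \Diamond q is true, q is true, so \Diamond q \to q is true.
    At w0: \Diamond q requires q at some successor in {w0, w7}.
      q holds at w0, so \Diamond q is true at w0.

Yes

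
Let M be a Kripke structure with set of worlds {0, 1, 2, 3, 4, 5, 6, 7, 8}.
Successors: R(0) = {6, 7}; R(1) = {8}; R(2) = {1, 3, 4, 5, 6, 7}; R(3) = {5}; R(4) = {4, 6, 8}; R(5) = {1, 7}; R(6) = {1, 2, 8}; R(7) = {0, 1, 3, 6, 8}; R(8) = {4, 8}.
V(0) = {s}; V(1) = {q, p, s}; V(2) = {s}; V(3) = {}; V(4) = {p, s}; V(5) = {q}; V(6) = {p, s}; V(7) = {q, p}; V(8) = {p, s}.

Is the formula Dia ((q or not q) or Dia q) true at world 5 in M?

At 5: Dia ((q or not q) or Dia q) requires (q or not q) or Dia q at some successor in {1, 7}.
  (q or not q) or Dia q holds at 1, so Dia ((q or not q) or Dia q) is true at 5.
    At 1: q or not q is true, Dia q is false, so (q or not q) or Dia q is true.
      At 1: Dia q requires q at some successor in {8}.
        At 8: q is false.
      So Dia q is false at 1.

Yes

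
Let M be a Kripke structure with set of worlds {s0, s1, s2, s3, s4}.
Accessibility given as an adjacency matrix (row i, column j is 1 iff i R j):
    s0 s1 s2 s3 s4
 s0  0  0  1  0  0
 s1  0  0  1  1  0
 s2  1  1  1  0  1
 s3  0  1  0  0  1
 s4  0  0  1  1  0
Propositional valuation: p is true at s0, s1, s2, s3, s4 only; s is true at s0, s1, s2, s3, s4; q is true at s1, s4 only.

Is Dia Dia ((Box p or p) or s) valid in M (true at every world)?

Yes

Recall that Box ψ holds at a world iff ψ holds at every accessible world, and Dia ψ holds iff ψ holds at some accessible world.
Let φ = Dia Dia ((Box p or p) or s). Evaluate φ at each world:
  s0 (successors {s2}): φ is true.
  s1 (successors {s2, s3}): φ is true.
  s2 (successors {s0, s1, s2, s4}): φ is true.
  s3 (successors {s1, s4}): φ is true.
  s4 (successors {s2, s3}): φ is true.
For instance, at s3:
  At s3: Dia Dia ((Box p or p) or s) requires Dia ((Box p or p) or s) at some successor in {s1, s4}.
    Dia ((Box p or p) or s) holds at s1, so Dia Dia ((Box p or p) or s) is true at s3.
      At s1: Dia ((Box p or p) or s) requires (Box p or p) or s at some successor in {s2, s3}.
        (Box p or p) or s holds at s2, so Dia ((Box p or p) or s) is true at s1.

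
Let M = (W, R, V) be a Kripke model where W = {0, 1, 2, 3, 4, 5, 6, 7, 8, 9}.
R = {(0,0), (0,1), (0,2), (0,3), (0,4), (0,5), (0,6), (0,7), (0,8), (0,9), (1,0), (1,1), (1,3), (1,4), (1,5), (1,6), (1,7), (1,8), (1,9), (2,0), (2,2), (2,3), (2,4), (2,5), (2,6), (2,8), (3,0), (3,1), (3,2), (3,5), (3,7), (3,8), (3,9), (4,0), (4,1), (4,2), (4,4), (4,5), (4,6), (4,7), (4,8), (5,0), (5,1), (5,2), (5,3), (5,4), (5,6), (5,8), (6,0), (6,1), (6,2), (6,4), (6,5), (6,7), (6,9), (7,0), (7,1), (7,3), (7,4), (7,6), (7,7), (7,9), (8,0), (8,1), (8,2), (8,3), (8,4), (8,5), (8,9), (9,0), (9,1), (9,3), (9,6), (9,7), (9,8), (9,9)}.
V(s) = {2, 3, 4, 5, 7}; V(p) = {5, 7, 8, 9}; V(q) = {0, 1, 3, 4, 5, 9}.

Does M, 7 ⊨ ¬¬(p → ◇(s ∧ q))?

At 7: ¬(p → ◇(s ∧ q)) is false, so ¬¬(p → ◇(s ∧ q)) is true.
  At 7: p → ◇(s ∧ q) is true, so ¬(p → ◇(s ∧ q)) is false.
    At 7: p is true, ◇(s ∧ q) is true, so p → ◇(s ∧ q) is true.
      At 7: ◇(s ∧ q) requires s ∧ q at some successor in {0, 1, 3, 4, 6, 7, 9}.
        s ∧ q holds at 3, so ◇(s ∧ q) is true at 7.

Yes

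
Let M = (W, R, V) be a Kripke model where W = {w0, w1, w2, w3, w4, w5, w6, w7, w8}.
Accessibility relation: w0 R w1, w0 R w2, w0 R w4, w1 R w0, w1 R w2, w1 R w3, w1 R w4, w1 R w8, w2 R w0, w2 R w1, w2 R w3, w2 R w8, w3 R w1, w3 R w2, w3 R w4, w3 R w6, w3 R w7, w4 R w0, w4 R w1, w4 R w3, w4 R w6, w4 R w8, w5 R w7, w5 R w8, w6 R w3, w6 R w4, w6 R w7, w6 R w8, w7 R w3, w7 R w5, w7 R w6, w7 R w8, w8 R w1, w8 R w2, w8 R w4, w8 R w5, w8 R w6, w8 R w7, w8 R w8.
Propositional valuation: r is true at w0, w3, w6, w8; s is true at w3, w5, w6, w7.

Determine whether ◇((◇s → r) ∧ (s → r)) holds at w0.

At w0: ◇((◇s → r) ∧ (s → r)) requires (◇s → r) ∧ (s → r) at some successor in {w1, w2, w4}.
  At w1: (◇s → r) ∧ (s → r) is false.
  At w2: (◇s → r) ∧ (s → r) is false.
  At w4: (◇s → r) ∧ (s → r) is false.
So ◇((◇s → r) ∧ (s → r)) is false at w0.

No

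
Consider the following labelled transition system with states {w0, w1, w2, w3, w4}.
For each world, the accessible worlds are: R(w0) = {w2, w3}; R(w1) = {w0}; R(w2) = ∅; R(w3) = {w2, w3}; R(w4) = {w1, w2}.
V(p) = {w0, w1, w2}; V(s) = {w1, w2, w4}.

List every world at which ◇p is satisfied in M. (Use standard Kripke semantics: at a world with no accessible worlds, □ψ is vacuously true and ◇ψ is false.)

w0, w1, w3, w4

Let φ = ◇p. Evaluate φ at each world:
  w0 (successors {w2, w3}): φ is true.
  w1 (successors {w0}): φ is true.
  w2 (successors ∅): φ is false.
  w3 (successors {w2, w3}): φ is true.
  w4 (successors {w1, w2}): φ is true.
For instance, at w3:
  At w3: ◇p requires p at some successor in {w2, w3}.
    p holds at w2, so ◇p is true at w3.
Satisfying worlds: {w0, w1, w3, w4}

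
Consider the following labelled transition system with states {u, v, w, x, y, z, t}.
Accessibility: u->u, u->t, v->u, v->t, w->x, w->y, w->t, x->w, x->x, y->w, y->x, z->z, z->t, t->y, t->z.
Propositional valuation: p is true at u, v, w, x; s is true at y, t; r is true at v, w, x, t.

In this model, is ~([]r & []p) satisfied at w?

Recall that []ψ holds at a world iff ψ holds at every accessible world, and <>ψ holds iff ψ holds at some accessible world.
At w: []r & []p is false, so ~([]r & []p) is true.
  At w: []r is false, []p is false, so []r & []p is false.
    At w: []r requires r at every successor {x, y, t}.
      r fails at y, so []r is false at w.
    At w: []p requires p at every successor {x, y, t}.
      p fails at y, so []p is false at w.

Yes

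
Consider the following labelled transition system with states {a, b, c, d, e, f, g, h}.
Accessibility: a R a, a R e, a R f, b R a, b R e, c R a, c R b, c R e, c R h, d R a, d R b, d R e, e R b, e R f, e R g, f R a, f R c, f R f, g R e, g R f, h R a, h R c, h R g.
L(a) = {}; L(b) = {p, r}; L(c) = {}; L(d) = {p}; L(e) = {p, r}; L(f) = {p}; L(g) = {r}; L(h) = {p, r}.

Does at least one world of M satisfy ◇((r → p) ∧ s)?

Let φ = ◇((r → p) ∧ s). Evaluate φ at each world:
  a (successors {a, e, f}): φ is false.
  b (successors {a, e}): φ is false.
  c (successors {a, b, e, h}): φ is false.
  d (successors {a, b, e}): φ is false.
  e (successors {b, f, g}): φ is false.
  f (successors {a, c, f}): φ is false.
  g (successors {e, f}): φ is false.
  h (successors {a, c, g}): φ is false.
For instance, at e:
  At e: ◇((r → p) ∧ s) requires (r → p) ∧ s at some successor in {b, f, g}.
    At b: (r → p) ∧ s is false.
    At f: (r → p) ∧ s is false.
    At g: (r → p) ∧ s is false.
  So ◇((r → p) ∧ s) is false at e.

No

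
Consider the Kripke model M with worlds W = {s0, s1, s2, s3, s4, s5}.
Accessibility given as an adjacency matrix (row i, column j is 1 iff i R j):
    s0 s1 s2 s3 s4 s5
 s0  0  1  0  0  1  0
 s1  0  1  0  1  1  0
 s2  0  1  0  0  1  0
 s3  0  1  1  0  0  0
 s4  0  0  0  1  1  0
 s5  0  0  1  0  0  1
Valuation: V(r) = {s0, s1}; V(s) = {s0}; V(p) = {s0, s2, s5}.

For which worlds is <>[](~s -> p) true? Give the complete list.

Let φ = <>[](~s -> p). Evaluate φ at each world:
  s0 (successors {s1, s4}): φ is false.
  s1 (successors {s1, s3, s4}): φ is false.
  s2 (successors {s1, s4}): φ is false.
  s3 (successors {s1, s2}): φ is false.
  s4 (successors {s3, s4}): φ is false.
  s5 (successors {s2, s5}): φ is true.
For instance, at s2:
  At s2: <>[](~s -> p) requires [](~s -> p) at some successor in {s1, s4}.
    At s1: [](~s -> p) is false.
    At s4: [](~s -> p) is false.
  So <>[](~s -> p) is false at s2.
Satisfying worlds: {s5}

s5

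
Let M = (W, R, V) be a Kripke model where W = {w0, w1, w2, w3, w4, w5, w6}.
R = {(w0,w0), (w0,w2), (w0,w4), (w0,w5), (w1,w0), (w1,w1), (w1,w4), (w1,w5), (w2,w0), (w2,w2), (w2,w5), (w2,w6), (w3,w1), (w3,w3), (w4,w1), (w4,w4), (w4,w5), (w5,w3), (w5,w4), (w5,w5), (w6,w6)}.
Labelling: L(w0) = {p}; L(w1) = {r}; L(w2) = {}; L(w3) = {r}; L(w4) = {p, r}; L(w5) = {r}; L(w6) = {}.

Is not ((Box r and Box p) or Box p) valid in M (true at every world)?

Yes

Let φ = not ((Box r and Box p) or Box p). Evaluate φ at each world:
  w0 (successors {w0, w2, w4, w5}): φ is true.
  w1 (successors {w0, w1, w4, w5}): φ is true.
  w2 (successors {w0, w2, w5, w6}): φ is true.
  w3 (successors {w1, w3}): φ is true.
  w4 (successors {w1, w4, w5}): φ is true.
  w5 (successors {w3, w4, w5}): φ is true.
  w6 (successors {w6}): φ is true.
For instance, at w5:
  At w5: (Box r and Box p) or Box p is false, so not ((Box r and Box p) or Box p) is true.
    At w5: Box r and Box p is false, Box p is false, so (Box r and Box p) or Box p is false.
      At w5: Box r is true, Box p is false, so Box r and Box p is false.
      At w5: Box p requires p at every successor {w3, w4, w5}.
        p fails at w3, so Box p is false at w5.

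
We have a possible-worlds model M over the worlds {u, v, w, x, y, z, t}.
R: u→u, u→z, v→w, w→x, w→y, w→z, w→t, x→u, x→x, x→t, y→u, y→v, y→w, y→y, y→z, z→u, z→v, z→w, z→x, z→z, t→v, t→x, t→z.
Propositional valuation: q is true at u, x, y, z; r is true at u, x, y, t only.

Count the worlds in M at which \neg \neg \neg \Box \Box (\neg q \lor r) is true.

7

Let φ = \neg \neg \neg \Box \Box (\neg q \lor r). Evaluate φ at each world:
  u (successors {u, z}): φ is true.
  v (successors {w}): φ is true.
  w (successors {x, y, z, t}): φ is true.
  x (successors {u, x, t}): φ is true.
  y (successors {u, v, w, y, z}): φ is true.
  z (successors {u, v, w, x, z}): φ is true.
  t (successors {v, x, z}): φ is true.
For instance, at v:
  At v: \neg \neg \Box \Box (\neg q \lor r) is false, so \neg \neg \neg \Box \Box (\neg q \lor r) is true.
    At v: \neg \Box \Box (\neg q \lor r) is true, so \neg \neg \Box \Box (\neg q \lor r) is false.
      At v: \Box \Box (\neg q \lor r) is false, so \neg \Box \Box (\neg q \lor r) is true.
Satisfying worlds: {u, v, w, x, y, z, t}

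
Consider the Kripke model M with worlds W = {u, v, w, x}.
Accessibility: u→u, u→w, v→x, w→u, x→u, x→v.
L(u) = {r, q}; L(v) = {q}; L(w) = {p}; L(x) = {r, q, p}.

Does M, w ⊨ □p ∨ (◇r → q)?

No

At w: □p is false, ◇r → q is false, so □p ∨ (◇r → q) is false.
  At w: □p requires p at every successor {u}.
    p fails at u, so □p is false at w.
  At w: ◇r is true, q is false, so ◇r → q is false.
    At w: ◇r requires r at some successor in {u}.
      r holds at u, so ◇r is true at w.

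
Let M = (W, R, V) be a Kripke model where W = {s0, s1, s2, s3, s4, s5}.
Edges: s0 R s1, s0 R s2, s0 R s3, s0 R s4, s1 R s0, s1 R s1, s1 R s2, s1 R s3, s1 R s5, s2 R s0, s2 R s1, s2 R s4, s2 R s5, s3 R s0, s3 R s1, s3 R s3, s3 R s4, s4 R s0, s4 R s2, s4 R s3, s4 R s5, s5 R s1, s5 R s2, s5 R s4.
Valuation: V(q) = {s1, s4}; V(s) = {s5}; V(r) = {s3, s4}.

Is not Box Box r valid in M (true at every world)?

Yes

Recall that Box ψ holds at a world iff ψ holds at every accessible world, and Dia ψ holds iff ψ holds at some accessible world.
Let φ = not Box Box r. Evaluate φ at each world:
  s0 (successors {s1, s2, s3, s4}): φ is true.
  s1 (successors {s0, s1, s2, s3, s5}): φ is true.
  s2 (successors {s0, s1, s4, s5}): φ is true.
  s3 (successors {s0, s1, s3, s4}): φ is true.
  s4 (successors {s0, s2, s3, s5}): φ is true.
  s5 (successors {s1, s2, s4}): φ is true.
For instance, at s1:
  At s1: Box Box r is false, so not Box Box r is true.
    At s1: Box Box r requires Box r at every successor {s0, s1, s2, s3, s5}.
      Box r fails at s0, so Box Box r is false at s1.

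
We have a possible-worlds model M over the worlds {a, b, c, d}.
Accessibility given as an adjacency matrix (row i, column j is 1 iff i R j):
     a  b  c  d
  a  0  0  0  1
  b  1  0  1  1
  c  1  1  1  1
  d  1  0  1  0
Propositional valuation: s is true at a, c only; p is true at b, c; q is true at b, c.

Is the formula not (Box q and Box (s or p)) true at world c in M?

Yes

At c: Box q and Box (s or p) is false, so not (Box q and Box (s or p)) is true.
  At c: Box q is false, Box (s or p) is false, so Box q and Box (s or p) is false.
    At c: Box q requires q at every successor {a, b, c, d}.
      q fails at a, so Box q is false at c.
    At c: Box (s or p) requires s or p at every successor {a, b, c, d}.
      s or p fails at d, so Box (s or p) is false at c.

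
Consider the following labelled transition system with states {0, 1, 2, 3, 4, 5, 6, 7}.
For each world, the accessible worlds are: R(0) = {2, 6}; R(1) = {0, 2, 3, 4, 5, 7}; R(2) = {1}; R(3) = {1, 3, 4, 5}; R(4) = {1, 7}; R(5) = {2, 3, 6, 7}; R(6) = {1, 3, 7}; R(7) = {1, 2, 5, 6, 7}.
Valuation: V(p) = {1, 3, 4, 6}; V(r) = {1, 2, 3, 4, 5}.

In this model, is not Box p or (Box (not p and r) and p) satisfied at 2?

At 2: not Box p is false, Box (not p and r) and p is false, so not Box p or (Box (not p and r) and p) is false.
  At 2: Box p is true, so not Box p is false.
    At 2: Box p requires p at every successor {1}.
      At 1: p is true.
    So Box p is true at 2.
  At 2: Box (not p and r) is false, p is false, so Box (not p and r) and p is false.
    At 2: Box (not p and r) requires not p and r at every successor {1}.
      not p and r fails at 1, so Box (not p and r) is false at 2.

No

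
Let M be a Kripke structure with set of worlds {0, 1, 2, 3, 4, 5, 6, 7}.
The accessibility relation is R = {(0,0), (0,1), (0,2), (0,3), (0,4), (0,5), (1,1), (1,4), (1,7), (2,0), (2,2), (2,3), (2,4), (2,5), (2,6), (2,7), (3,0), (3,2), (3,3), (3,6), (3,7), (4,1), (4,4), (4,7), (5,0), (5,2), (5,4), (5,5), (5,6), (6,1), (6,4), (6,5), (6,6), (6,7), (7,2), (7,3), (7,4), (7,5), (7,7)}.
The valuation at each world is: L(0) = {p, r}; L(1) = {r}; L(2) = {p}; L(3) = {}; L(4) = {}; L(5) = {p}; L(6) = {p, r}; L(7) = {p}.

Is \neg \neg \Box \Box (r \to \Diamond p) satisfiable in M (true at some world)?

Yes

Let φ = \neg \neg \Box \Box (r \to \Diamond p). Evaluate φ at each world:
  0 (successors {0, 1, 2, 3, 4, 5}): φ is true.
  1 (successors {1, 4, 7}): φ is true.
  2 (successors {0, 2, 3, 4, 5, 6, 7}): φ is true.
  3 (successors {0, 2, 3, 6, 7}): φ is true.
  4 (successors {1, 4, 7}): φ is true.
  5 (successors {0, 2, 4, 5, 6}): φ is true.
  6 (successors {1, 4, 5, 6, 7}): φ is true.
  7 (successors {2, 3, 4, 5, 7}): φ is true.
Detail at 0 (witness):
  At 0: \neg \Box \Box (r \to \Diamond p) is false, so \neg \neg \Box \Box (r \to \Diamond p) is true.
    At 0: \Box \Box (r \to \Diamond p) is true, so \neg \Box \Box (r \to \Diamond p) is false.
      At 0: \Box \Box (r \to \Diamond p) requires \Box (r \to \Diamond p) at every successor {0, 1, 2, 3, 4, 5}.
        At 0: \Box (r \to \Diamond p) is true.
        At 1: \Box (r \to \Diamond p) is true.
        At 2: \Box (r \to \Diamond p) is true.
        At 3: \Box (r \to \Diamond p) is true.
        At 4: \Box (r \to \Diamond p) is true.
        At 5: \Box (r \to \Diamond p) is true.
      So \Box \Box (r \to \Diamond p) is true at 0.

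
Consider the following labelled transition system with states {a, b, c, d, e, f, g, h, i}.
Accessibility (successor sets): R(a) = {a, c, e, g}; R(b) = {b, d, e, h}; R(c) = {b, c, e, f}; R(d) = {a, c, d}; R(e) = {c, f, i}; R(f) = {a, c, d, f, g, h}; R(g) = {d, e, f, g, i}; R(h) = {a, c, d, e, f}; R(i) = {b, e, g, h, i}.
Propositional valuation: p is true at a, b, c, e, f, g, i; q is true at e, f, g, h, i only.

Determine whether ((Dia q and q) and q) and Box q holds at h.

Recall that Box ψ holds at a world iff ψ holds at every accessible world, and Dia ψ holds iff ψ holds at some accessible world.
At h: (Dia q and q) and q is true, Box q is false, so ((Dia q and q) and q) and Box q is false.
  At h: Dia q and q is true, q is true, so (Dia q and q) and q is true.
    At h: Dia q is true, q is true, so Dia q and q is true.
      At h: Dia q requires q at some successor in {a, c, d, e, f}.
        q holds at e, so Dia q is true at h.
  At h: Box q requires q at every successor {a, c, d, e, f}.
    q fails at a, so Box q is false at h.

No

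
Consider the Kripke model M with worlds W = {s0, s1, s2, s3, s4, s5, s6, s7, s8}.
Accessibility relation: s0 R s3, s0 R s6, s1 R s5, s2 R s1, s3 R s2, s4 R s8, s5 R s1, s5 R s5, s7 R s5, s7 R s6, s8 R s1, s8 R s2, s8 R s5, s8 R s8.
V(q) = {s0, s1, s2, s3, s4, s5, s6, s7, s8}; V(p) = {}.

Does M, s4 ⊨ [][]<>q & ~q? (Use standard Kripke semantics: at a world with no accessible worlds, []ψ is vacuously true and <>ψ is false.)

No

At s4: [][]<>q is true, ~q is false, so [][]<>q & ~q is false.
  At s4: [][]<>q requires []<>q at every successor {s8}.
      At s8: []<>q requires <>q at every successor {s1, s2, s5, s8}.
        At s1: <>q is true.
        At s2: <>q is true.
        At s5: <>q is true.
        At s8: <>q is true.
      So []<>q is true at s8.
  So [][]<>q is true at s4.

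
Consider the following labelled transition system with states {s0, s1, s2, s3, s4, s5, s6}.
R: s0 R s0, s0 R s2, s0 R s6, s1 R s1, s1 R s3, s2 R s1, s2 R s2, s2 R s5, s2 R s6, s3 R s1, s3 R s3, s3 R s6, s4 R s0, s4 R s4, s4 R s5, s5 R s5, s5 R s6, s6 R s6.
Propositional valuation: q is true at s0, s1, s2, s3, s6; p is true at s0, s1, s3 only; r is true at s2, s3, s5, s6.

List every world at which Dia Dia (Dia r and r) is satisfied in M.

s0, s1, s2, s3, s4, s5, s6

Let φ = Dia Dia (Dia r and r). Evaluate φ at each world:
  s0 (successors {s0, s2, s6}): φ is true.
  s1 (successors {s1, s3}): φ is true.
  s2 (successors {s1, s2, s5, s6}): φ is true.
  s3 (successors {s1, s3, s6}): φ is true.
  s4 (successors {s0, s4, s5}): φ is true.
  s5 (successors {s5, s6}): φ is true.
  s6 (successors {s6}): φ is true.
For instance, at s3:
  At s3: Dia Dia (Dia r and r) requires Dia (Dia r and r) at some successor in {s1, s3, s6}.
    Dia (Dia r and r) holds at s1, so Dia Dia (Dia r and r) is true at s3.
      At s1: Dia (Dia r and r) requires Dia r and r at some successor in {s1, s3}.
        Dia r and r holds at s3, so Dia (Dia r and r) is true at s1.
Satisfying worlds: {s0, s1, s2, s3, s4, s5, s6}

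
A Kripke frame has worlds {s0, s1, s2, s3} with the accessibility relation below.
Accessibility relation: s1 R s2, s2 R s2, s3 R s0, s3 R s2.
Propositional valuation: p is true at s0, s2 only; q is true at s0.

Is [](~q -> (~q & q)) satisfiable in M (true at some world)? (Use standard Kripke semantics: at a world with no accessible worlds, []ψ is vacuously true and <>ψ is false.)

Let φ = [](~q -> (~q & q)). Evaluate φ at each world:
  s0 (successors ∅): φ is true.
  s1 (successors {s2}): φ is false.
  s2 (successors {s2}): φ is false.
  s3 (successors {s0, s2}): φ is false.
Detail at s0 (witness):
  At s0: no accessible worlds, so [](~q -> (~q & q)) holds vacuously.

Yes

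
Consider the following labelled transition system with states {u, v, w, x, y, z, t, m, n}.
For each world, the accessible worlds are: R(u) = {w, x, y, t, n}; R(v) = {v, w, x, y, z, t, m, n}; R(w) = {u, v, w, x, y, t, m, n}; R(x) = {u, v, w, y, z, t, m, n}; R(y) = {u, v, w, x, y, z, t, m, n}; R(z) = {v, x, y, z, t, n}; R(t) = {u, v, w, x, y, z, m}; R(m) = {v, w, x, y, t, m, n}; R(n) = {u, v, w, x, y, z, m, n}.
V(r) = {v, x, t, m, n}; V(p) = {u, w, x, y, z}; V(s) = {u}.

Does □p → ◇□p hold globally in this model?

Yes

Let φ = □p → ◇□p. Evaluate φ at each world:
  u (successors {w, x, y, t, n}): φ is true.
  v (successors {v, w, x, y, z, t, m, n}): φ is true.
  w (successors {u, v, w, x, y, t, m, n}): φ is true.
  x (successors {u, v, w, y, z, t, m, n}): φ is true.
  y (successors {u, v, w, x, y, z, t, m, n}): φ is true.
  z (successors {v, x, y, z, t, n}): φ is true.
  t (successors {u, v, w, x, y, z, m}): φ is true.
  m (successors {v, w, x, y, t, m, n}): φ is true.
  n (successors {u, v, w, x, y, z, m, n}): φ is true.
For instance, at t:
  At t: □p is false, ◇□p is false, so □p → ◇□p is true.
    At t: □p requires p at every successor {u, v, w, x, y, z, m}.
      p fails at v, so □p is false at t.
    At t: ◇□p requires □p at some successor in {u, v, w, x, y, z, m}.
      At u: □p is false.
      At v: □p is false.
      At w: □p is false.
      At x: □p is false.
      At y: □p is false.
      At z: □p is false.
      At m: □p is false.
    So ◇□p is false at t.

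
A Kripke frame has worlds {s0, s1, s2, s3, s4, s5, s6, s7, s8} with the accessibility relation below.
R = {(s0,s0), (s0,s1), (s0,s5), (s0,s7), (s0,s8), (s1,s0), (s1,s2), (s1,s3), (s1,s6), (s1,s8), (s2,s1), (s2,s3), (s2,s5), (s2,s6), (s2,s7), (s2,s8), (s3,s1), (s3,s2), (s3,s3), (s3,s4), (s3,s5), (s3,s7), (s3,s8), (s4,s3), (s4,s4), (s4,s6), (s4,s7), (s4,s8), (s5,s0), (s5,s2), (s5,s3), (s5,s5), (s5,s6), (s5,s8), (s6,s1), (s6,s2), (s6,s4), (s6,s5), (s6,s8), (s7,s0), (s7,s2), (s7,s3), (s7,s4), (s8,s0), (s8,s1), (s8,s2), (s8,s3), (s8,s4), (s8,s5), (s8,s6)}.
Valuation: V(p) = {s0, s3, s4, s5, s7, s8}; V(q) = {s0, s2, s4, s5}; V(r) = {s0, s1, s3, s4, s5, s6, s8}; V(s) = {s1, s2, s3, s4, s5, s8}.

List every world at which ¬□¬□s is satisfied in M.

s1, s2, s4, s5, s8

Let φ = ¬□¬□s. Evaluate φ at each world:
  s0 (successors {s0, s1, s5, s7, s8}): φ is false.
  s1 (successors {s0, s2, s3, s6, s8}): φ is true.
  s2 (successors {s1, s3, s5, s6, s7, s8}): φ is true.
  s3 (successors {s1, s2, s3, s4, s5, s7, s8}): φ is false.
  s4 (successors {s3, s4, s6, s7, s8}): φ is true.
  s5 (successors {s0, s2, s3, s5, s6, s8}): φ is true.
  s6 (successors {s1, s2, s4, s5, s8}): φ is false.
  s7 (successors {s0, s2, s3, s4}): φ is false.
  s8 (successors {s0, s1, s2, s3, s4, s5, s6}): φ is true.
For instance, at s3:
  At s3: □¬□s is true, so ¬□¬□s is false.
    At s3: □¬□s requires ¬□s at every successor {s1, s2, s3, s4, s5, s7, s8}.
      At s1: ¬□s is true.
      At s2: ¬□s is true.
      At s3: ¬□s is true.
      At s4: ¬□s is true.
      At s5: ¬□s is true.
      At s7: ¬□s is true.
      At s8: ¬□s is true.
    So □¬□s is true at s3.
Satisfying worlds: {s1, s2, s4, s5, s8}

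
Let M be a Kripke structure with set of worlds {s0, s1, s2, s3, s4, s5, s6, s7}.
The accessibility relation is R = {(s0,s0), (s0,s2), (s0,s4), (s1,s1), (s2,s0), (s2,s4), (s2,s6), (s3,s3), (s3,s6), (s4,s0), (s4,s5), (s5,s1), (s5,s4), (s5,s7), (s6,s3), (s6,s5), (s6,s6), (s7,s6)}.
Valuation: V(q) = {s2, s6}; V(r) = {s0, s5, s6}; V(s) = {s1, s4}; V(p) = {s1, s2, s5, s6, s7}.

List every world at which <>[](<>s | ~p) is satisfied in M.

Let φ = <>[](<>s | ~p). Evaluate φ at each world:
  s0 (successors {s0, s2, s4}): φ is true.
  s1 (successors {s1}): φ is true.
  s2 (successors {s0, s4, s6}): φ is true.
  s3 (successors {s3, s6}): φ is false.
  s4 (successors {s0, s5}): φ is true.
  s5 (successors {s1, s4, s7}): φ is true.
  s6 (successors {s3, s5, s6}): φ is false.
  s7 (successors {s6}): φ is false.
For instance, at s1:
  At s1: <>[](<>s | ~p) requires [](<>s | ~p) at some successor in {s1}.
    [](<>s | ~p) holds at s1, so <>[](<>s | ~p) is true at s1.
      At s1: [](<>s | ~p) requires <>s | ~p at every successor {s1}.
        At s1: <>s | ~p is true.
      So [](<>s | ~p) is true at s1.
Satisfying worlds: {s0, s1, s2, s4, s5}

s0, s1, s2, s4, s5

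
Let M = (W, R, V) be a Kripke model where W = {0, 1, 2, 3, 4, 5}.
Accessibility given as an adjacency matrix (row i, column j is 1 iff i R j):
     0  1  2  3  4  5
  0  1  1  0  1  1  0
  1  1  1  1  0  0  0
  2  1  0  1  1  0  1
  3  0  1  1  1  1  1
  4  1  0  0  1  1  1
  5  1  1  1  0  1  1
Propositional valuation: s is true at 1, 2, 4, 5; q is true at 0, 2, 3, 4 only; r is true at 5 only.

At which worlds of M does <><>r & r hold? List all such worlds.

5

Let φ = <><>r & r. Evaluate φ at each world:
  0 (successors {0, 1, 3, 4}): φ is false.
  1 (successors {0, 1, 2}): φ is false.
  2 (successors {0, 2, 3, 5}): φ is false.
  3 (successors {1, 2, 3, 4, 5}): φ is false.
  4 (successors {0, 3, 4, 5}): φ is false.
  5 (successors {0, 1, 2, 4, 5}): φ is true.
For instance, at 1:
  At 1: <><>r is true, r is false, so <><>r & r is false.
    At 1: <><>r requires <>r at some successor in {0, 1, 2}.
      <>r holds at 2, so <><>r is true at 1.
Satisfying worlds: {5}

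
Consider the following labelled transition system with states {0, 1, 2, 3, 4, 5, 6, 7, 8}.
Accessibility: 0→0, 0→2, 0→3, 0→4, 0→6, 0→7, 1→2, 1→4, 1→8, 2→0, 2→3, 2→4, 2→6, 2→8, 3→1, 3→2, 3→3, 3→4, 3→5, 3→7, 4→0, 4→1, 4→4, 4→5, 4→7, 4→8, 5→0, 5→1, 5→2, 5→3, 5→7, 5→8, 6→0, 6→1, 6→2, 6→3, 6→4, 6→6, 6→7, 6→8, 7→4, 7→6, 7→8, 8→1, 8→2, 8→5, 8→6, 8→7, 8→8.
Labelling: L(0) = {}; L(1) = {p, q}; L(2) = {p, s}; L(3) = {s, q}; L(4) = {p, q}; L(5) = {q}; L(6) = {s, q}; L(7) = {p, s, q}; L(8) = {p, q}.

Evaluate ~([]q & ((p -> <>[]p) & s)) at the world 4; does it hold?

At 4: []q & ((p -> <>[]p) & s) is false, so ~([]q & ((p -> <>[]p) & s)) is true.
  At 4: []q is false, (p -> <>[]p) & s is false, so []q & ((p -> <>[]p) & s) is false.
    At 4: []q requires q at every successor {0, 1, 4, 5, 7, 8}.
      q fails at 0, so []q is false at 4.
    At 4: p -> <>[]p is true, s is false, so (p -> <>[]p) & s is false.
      At 4: p is true, <>[]p is true, so p -> <>[]p is true.

Yes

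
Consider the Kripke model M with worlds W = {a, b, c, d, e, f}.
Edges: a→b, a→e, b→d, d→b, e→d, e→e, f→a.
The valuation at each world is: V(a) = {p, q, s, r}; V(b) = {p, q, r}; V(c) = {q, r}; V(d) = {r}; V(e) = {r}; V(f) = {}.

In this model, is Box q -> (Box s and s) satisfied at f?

At f: Box q is true, Box s and s is false, so Box q -> (Box s and s) is false.
  At f: Box q requires q at every successor {a}.
    At a: q is true.
  So Box q is true at f.
  At f: Box s is true, s is false, so Box s and s is false.
    At f: Box s requires s at every successor {a}.
      At a: s is true.
    So Box s is true at f.

No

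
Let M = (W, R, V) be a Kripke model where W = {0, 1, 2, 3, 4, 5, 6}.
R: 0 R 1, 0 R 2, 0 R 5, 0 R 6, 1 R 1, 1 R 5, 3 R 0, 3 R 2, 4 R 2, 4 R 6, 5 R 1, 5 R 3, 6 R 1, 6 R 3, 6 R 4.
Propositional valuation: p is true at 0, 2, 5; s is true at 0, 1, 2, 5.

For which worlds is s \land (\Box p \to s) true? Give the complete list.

0, 1, 2, 5

Let φ = s \land (\Box p \to s). Evaluate φ at each world:
  0 (successors {1, 2, 5, 6}): φ is true.
  1 (successors {1, 5}): φ is true.
  2 (successors ∅): φ is true.
  3 (successors {0, 2}): φ is false.
  4 (successors {2, 6}): φ is false.
  5 (successors {1, 3}): φ is true.
  6 (successors {1, 3, 4}): φ is false.
For instance, at 3:
  At 3: s is false, \Box p \to s is false, so s \land (\Box p \to s) is false.
    At 3: \Box p is true, s is false, so \Box p \to s is false.
      At 3: \Box p requires p at every successor {0, 2}.
        At 0: p is true.
        At 2: p is true.
      So \Box p is true at 3.
Satisfying worlds: {0, 1, 2, 5}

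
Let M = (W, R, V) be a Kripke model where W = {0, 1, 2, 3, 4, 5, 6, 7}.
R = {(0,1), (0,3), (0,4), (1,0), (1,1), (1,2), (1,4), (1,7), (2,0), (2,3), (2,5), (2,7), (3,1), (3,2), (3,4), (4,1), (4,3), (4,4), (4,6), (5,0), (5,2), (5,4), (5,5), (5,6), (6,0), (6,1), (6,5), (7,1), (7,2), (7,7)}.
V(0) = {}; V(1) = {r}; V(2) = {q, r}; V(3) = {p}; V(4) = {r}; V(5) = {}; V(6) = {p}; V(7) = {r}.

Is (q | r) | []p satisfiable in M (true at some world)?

Let φ = (q | r) | []p. Evaluate φ at each world:
  0 (successors {1, 3, 4}): φ is false.
  1 (successors {0, 1, 2, 4, 7}): φ is true.
  2 (successors {0, 3, 5, 7}): φ is true.
  3 (successors {1, 2, 4}): φ is false.
  4 (successors {1, 3, 4, 6}): φ is true.
  5 (successors {0, 2, 4, 5, 6}): φ is false.
  6 (successors {0, 1, 5}): φ is false.
  7 (successors {1, 2, 7}): φ is true.
Detail at 1 (witness):
  At 1: q | r is true, []p is false, so (q | r) | []p is true.
    At 1: []p requires p at every successor {0, 1, 2, 4, 7}.
      p fails at 0, so []p is false at 1.

Yes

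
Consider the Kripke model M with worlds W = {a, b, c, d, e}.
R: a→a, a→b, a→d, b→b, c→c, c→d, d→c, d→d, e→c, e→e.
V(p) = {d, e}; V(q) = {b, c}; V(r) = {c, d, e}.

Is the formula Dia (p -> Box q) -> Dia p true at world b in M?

No

At b: Dia (p -> Box q) is true, Dia p is false, so Dia (p -> Box q) -> Dia p is false.
  At b: Dia (p -> Box q) requires p -> Box q at some successor in {b}.
    p -> Box q holds at b, so Dia (p -> Box q) is true at b.
      At b: p is false, Box q is true, so p -> Box q is true.
  At b: Dia p requires p at some successor in {b}.
    At b: p is false.
  So Dia p is false at b.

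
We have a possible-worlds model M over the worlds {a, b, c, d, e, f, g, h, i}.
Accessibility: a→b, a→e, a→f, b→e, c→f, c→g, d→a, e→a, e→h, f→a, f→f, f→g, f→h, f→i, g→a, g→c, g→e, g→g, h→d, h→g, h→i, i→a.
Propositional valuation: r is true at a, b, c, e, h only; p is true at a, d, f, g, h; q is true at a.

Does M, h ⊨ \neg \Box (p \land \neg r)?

Yes

At h: \Box (p \land \neg r) is false, so \neg \Box (p \land \neg r) is true.
  At h: \Box (p \land \neg r) requires p \land \neg r at every successor {d, g, i}.
    p \land \neg r fails at i, so \Box (p \land \neg r) is false at h.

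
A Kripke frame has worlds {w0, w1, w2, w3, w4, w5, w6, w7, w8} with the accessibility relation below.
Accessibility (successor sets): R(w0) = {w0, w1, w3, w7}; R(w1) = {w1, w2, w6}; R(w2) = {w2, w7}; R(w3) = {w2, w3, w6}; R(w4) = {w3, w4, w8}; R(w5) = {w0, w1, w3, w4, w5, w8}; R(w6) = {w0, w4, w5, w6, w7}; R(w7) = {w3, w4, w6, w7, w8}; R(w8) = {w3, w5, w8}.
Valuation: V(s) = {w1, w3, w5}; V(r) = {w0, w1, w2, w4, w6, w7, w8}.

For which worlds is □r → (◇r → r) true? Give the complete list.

Recall that □ψ holds at a world iff ψ holds at every accessible world, and ◇ψ holds iff ψ holds at some accessible world.
Let φ = □r → (◇r → r). Evaluate φ at each world:
  w0 (successors {w0, w1, w3, w7}): φ is true.
  w1 (successors {w1, w2, w6}): φ is true.
  w2 (successors {w2, w7}): φ is true.
  w3 (successors {w2, w3, w6}): φ is true.
  w4 (successors {w3, w4, w8}): φ is true.
  w5 (successors {w0, w1, w3, w4, w5, w8}): φ is true.
  w6 (successors {w0, w4, w5, w6, w7}): φ is true.
  w7 (successors {w3, w4, w6, w7, w8}): φ is true.
  w8 (successors {w3, w5, w8}): φ is true.
For instance, at w0:
  At w0: □r is false, ◇r → r is true, so □r → (◇r → r) is true.
    At w0: □r requires r at every successor {w0, w1, w3, w7}.
      r fails at w3, so □r is false at w0.
    At w0: ◇r is true, r is true, so ◇r → r is true.
      At w0: ◇r requires r at some successor in {w0, w1, w3, w7}.
        r holds at w0, so ◇r is true at w0.
Satisfying worlds: {w0, w1, w2, w3, w4, w5, w6, w7, w8}

w0, w1, w2, w3, w4, w5, w6, w7, w8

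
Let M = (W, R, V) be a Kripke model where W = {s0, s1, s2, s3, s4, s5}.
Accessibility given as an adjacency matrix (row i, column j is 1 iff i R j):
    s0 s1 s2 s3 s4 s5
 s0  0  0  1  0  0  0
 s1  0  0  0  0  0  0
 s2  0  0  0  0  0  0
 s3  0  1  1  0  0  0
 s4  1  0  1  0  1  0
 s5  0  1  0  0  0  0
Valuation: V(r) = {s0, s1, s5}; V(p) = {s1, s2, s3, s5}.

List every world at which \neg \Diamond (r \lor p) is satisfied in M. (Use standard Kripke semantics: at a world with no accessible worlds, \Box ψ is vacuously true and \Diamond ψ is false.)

Recall that \Diamond ψ holds at a world iff ψ holds at some accessible world.
Let φ = \neg \Diamond (r \lor p). Evaluate φ at each world:
  s0 (successors {s2}): φ is false.
  s1 (successors ∅): φ is true.
  s2 (successors ∅): φ is true.
  s3 (successors {s1, s2}): φ is false.
  s4 (successors {s0, s2, s4}): φ is false.
  s5 (successors {s1}): φ is false.
For instance, at s5:
  At s5: \Diamond (r \lor p) is true, so \neg \Diamond (r \lor p) is false.
    At s5: \Diamond (r \lor p) requires r \lor p at some successor in {s1}.
      r \lor p holds at s1, so \Diamond (r \lor p) is true at s5.
Satisfying worlds: {s1, s2}

s1, s2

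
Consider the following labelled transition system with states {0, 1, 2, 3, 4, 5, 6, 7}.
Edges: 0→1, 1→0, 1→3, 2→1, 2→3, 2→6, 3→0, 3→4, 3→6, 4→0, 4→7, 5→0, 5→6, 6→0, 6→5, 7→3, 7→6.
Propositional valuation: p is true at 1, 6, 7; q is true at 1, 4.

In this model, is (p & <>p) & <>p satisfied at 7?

Yes

At 7: p & <>p is true, <>p is true, so (p & <>p) & <>p is true.
  At 7: p is true, <>p is true, so p & <>p is true.
    At 7: <>p requires p at some successor in {3, 6}.
      p holds at 6, so <>p is true at 7.
  At 7: <>p requires p at some successor in {3, 6}.
    p holds at 6, so <>p is true at 7.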